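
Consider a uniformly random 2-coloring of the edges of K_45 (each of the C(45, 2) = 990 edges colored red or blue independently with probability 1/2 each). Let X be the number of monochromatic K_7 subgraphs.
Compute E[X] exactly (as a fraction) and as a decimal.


Let X = Σ_S X_S over the C(45, 7) = 45379620 subsets S of size 7, where X_S = 1 if the K_7 on S is monochromatic.
For a fixed S, the K_7 on S has C(7, 2) = 21 edges. P[all 21 edges red] = (1/2)^21, and likewise for blue, so P[monochromatic] = 2·(1/2)^21 = 2^{1 − 21} = 1/1048576.
By linearity of expectation: E[X] = C(45, 7) · 2^{1 − 21} = 45379620 · 1/1048576 = 11344905/262144.
Numerically: E[X] ≈ 43.27738.

E[X] = C(45,7)·2^(1−C(7,2)) = 11344905/262144 ≈ 43.27738.


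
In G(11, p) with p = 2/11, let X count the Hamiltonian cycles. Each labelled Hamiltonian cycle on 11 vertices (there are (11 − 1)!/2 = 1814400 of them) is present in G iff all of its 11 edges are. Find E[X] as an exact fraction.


K_11 has (11 − 1)!/2 = 1814400 labelled Hamiltonian cycles.
For each such Hamiltonian cycle H, let X_H = 1 if all 11 edges of H are present in G. Then P[X_H = 1] = p^{11} = (2/11)^{11} = 2048/285311670611.
By linearity of expectation: E[X] = Σ_H E[X_H] = 1814400 · p^{11} = 1814400 · 2048/285311670611 = 3715891200/285311670611.
Numerically: E[X] ≈ 0.013.

E[X] = 1814400 · (2/11)^{11} = 3715891200/285311670611 ≈ 0.013.


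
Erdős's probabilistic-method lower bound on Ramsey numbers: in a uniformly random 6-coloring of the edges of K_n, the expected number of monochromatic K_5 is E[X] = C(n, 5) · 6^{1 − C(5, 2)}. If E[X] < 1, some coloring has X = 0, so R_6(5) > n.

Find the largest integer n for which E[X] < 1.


We need C(n, 5) · 6^{1 − 10} < 1, i.e. C(n, 5) < 6^{10 − 1} = 10077696.
Check values of n near the boundary:
  n = 61: C(61, 5) = 5949147; 5949147 < 10077696? YES
  n = 62: C(62, 5) = 6471002; 6471002 < 10077696? YES
  n = 63: C(63, 5) = 7028847; 7028847 < 10077696? YES
  n = 64: C(64, 5) = 7624512; 7624512 < 10077696? YES
  n = 65: C(65, 5) = 8259888; 8259888 < 10077696? YES
  n = 66: C(66, 5) = 8936928; 8936928 < 10077696? YES
  n = 67: C(67, 5) = 9657648; 9657648 < 10077696? YES
  n = 68: C(68, 5) = 10424128; 10424128 < 10077696? NO
  n = 69: C(69, 5) = 11238513; 11238513 < 10077696? NO
The largest n with C(n, 5) < 10077696 is n = 67 (where E[X] = 67067/69984 ≈ 0.9583190). Hence R_6(5) > 67, i.e. R_6(5) ≥ 68.

Largest n = 67; hence R_6(5) > 67.


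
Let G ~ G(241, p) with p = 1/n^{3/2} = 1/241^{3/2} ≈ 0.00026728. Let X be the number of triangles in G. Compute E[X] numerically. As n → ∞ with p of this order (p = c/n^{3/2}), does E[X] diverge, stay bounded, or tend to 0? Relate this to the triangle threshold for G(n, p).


Number of potential triangles: C(241, 3) = 2303960.
Each occurs with probability p³ ≈ (0.00026728)³ ≈ 1.9095160e-11.
By linearity: E[X] = C(241, 3)·p³ ≈ 2303960 · 1.9095160e-11 ≈ 0.00004.
Since α = 3/2 > 1, p = c/n^{3/2} = o(1/n) is below the triangle threshold p ~ 1/n. Asymptotically E[X] ~ (c³/6)·n^{3(1−α)} = (1³/6)·n^{-1.5} → 0, so by Markov's inequality G has no triangles w.h.p.

E[X] ≈ 0.00004; in regime p = Θ(1/n^{3/2}) E[X] tends to 0 (below the triangle threshold p ~ 1/n).


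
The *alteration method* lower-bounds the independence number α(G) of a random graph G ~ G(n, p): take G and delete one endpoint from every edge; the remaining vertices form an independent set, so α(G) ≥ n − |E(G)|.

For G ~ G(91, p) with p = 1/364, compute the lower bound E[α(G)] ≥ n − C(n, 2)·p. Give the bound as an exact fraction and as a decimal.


E[|E(G)|] = C(91, 2)·p = 4095 · (1/364) = 45/4.
E[α(G)] ≥ n − E[|E(G)|] = 91 − 45/4 = 319/4.
Numerically: ≈ 79.75000.
(This is only a lower bound; the true E[α(G)] may be larger.)

E[α(G)] ≥ 319/4 ≈ 79.75000.


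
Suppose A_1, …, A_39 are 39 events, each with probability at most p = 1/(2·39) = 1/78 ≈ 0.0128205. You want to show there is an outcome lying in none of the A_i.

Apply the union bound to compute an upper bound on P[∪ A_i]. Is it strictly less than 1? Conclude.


Union bound: P[∪_{i=1}^{39} A_i] ≤ Σ_i P[A_i] ≤ 39·p = 39·(1/78) = 1/2.
Numerically: 1/2 ≈ 0.5000000.
Is 1/2 < 1? YES.
Since P[∪ A_i] ≤ 1/2 < 1, the complement has P[∩ A_i^c] ≥ 1 − 1/2 = 1/2 > 0, so some outcome avoids every A_i.

39·p = 1/2 ≈ 0.5000000; existence CERTIFIED by the union bound.


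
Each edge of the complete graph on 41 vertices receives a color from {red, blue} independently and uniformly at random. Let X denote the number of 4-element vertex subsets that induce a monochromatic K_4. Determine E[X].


Let X = Σ_S X_S over the C(41, 4) = 101270 subsets S of size 4, where X_S = 1 if the K_4 on S is monochromatic.
For a fixed S, the K_4 on S has C(4, 2) = 6 edges. P[all 6 edges red] = (1/2)^6, and likewise for blue, so P[monochromatic] = 2·(1/2)^6 = 2^{1 − 6} = 1/32.
By linearity: E[X] = C(41, 4) · 2^{1 − 6} = 101270 · 1/32 = 50635/16.
Numerically: E[X] ≈ 3164.687500.

E[X] = C(41,4)·2^(1−C(4,2)) = 50635/16 ≈ 3164.687500.


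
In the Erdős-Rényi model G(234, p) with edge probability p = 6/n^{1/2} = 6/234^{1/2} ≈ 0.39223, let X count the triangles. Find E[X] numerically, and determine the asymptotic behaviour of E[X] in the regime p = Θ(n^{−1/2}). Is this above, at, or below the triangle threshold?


Number of potential triangles: C(234, 3) = 2108184.
Each occurs with probability p³ ≈ (0.39223)³ ≈ 6.0343426e-02.
By linearity: E[X] = C(234, 3)·p³ ≈ 2108184 · 6.0343426e-02 ≈ 127215.04561.
Since α = 1/2 < 1, p = c/n^{1/2} ≫ 1/n is above the triangle threshold p ~ 1/n. Asymptotically E[X] ~ (c³/6)·n^{3(1−α)} = (6³/6)·n^{1.5} → ∞; triangles are abundant w.h.p.

E[X] ≈ 127215.04561; in regime p = Θ(1/n^{1/2}) E[X] diverges (above the triangle threshold p ~ 1/n).


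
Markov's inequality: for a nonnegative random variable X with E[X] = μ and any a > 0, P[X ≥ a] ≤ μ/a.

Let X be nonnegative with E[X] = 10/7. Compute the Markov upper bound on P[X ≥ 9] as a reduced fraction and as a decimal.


μ = E[X] = 10/7, a = 9.
Markov: P[X ≥ 9] ≤ μ/a = (10/7)/9 = 10/63.
Numerically: ≈ 0.158730.
(Since a = 9 > μ = 1.428571, the bound 10/63 is < 1 and informative.)

P[X ≥ 9] ≤ 10/63 ≈ 0.158730.


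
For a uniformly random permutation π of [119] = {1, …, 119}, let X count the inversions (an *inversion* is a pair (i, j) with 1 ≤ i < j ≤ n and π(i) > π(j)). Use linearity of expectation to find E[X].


Write X = Σ X_I over the C(119, 2) = 7021 pairs i < j, with X_I the indicator of one inversion.
There are 7021 indicators.
For each fixed pair i < j, the values π(i) and π(j) are two distinct elements of {1, …, 119} in uniformly random order; by symmetry P[π(i) > π(j)] = 1/2.
By linearity: E[X] = 7021 · (1/2) = C(119, 2) · (1/2) = 7021/2 = 7021/2 ≈ 3510.50000.

E[X] = 7021/2 = 3510.50000.


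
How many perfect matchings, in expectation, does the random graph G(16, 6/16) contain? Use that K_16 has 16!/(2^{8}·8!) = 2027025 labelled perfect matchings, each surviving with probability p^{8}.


K_16 has 16!/(2^{8}·8!) = 2027025 labelled perfect matchings.
For each such perfect matching H, let X_H = 1 if all 8 edges of H are present in G. Then P[X_H = 1] = p^{8} = (3/8)^{8} = 6561/16777216.
By linearity: E[X] = Σ_H E[X_H] = 2027025 · p^{8} = 2027025 · 6561/16777216 = 13299311025/16777216.
Numerically: E[X] ≈ 792.7.

E[X] = 2027025 · (3/8)^{8} = 13299311025/16777216 ≈ 792.7.


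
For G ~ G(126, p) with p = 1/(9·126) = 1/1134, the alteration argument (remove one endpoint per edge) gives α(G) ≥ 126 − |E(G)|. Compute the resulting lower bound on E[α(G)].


E[|E(G)|] = C(126, 2)·p = 7875 · (1/1134) = 125/18.
E[α(G)] ≥ n − E[|E(G)|] = 126 − 125/18 = 2143/18.
Numerically: ≈ 119.055556.
(This is only a lower bound; the true E[α(G)] may be larger.)

E[α(G)] ≥ 2143/18 ≈ 119.055556.


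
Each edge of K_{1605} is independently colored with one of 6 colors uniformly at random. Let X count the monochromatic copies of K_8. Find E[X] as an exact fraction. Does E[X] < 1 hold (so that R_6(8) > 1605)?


E[X] = C(1605, 8) · 6^{1 − 28} = 1073226690197348380200 · 6^{−27} = 1073226690197348380200/1023490369077469249536.
As a reduced fraction: E[X] = 14905926252740949725/14215144014964850688 ≈ 1.04859.
Is E[X] < 1? NO.
Since E[X] ≥ 1, the first-moment bound is inconclusive at n = 1605; it does NOT by itself certify R_6(8) > 1605.

E[X] = 14905926252740949725/14215144014964850688 ≈ 1.04859; E[X] ≥ 1; first-moment method inconclusive here.


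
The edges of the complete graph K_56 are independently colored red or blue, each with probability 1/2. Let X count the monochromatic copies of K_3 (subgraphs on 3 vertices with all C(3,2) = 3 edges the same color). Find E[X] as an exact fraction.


Let X = Σ_S X_S over the C(56, 3) = 27720 subsets S of size 3, where X_S = 1 if the K_3 on S is monochromatic.
For a fixed S, the K_3 on S has C(3, 2) = 3 edges. P[all 3 edges red] = (1/2)^3, and likewise for blue, so P[monochromatic] = 2·(1/2)^3 = 2^{1 − 3} = 1/4.
Summing: E[X] = C(56, 3) · 2^{1 − 3} = 27720 · 1/4 = 6930.
Numerically: E[X] ≈ 6930.00000.

E[X] = C(56,3)·2^(1−C(3,2)) = 6930 ≈ 6930.00000.


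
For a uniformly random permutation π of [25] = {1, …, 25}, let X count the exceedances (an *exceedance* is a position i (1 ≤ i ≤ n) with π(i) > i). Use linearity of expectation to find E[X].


Write X = Σ_{i=1}^{25} X_i, where X_i = 1_{π(i) > i}.
For each fixed i, π(i) is uniform over {1, …, 25} (marginal of a uniform permutation), so P[π(i) > i] = (n − i)/n. Summing: Σ_{i=1}^{25} (n − i)/n = (0 + 1 + … + 24)/25 = 25(25 − 1)/(2·25) = (25 − 1)/2.
Hence E[X] = Σ_{i=1}^{25} (25 − i)/25 = 12 ≈ 12.0000.

E[X] = 12 = 12.0000.


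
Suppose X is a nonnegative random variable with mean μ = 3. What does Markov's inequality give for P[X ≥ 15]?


μ = E[X] = 3, a = 15.
Markov: P[X ≥ 15] ≤ μ/a = (3)/15 = 1/5.
Numerically: ≈ 0.20000.
(Since a = 15 > μ = 3.00000, the bound 1/5 is < 1 and informative.)

P[X ≥ 15] ≤ 1/5 ≈ 0.20000.


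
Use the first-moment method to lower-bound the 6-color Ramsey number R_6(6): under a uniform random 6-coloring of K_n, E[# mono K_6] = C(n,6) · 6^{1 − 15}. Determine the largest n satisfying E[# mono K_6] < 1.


We need C(n, 6) · 6^{1 − 15} < 1, i.e. C(n, 6) < 6^{15 − 1} = 78364164096.
Check values of n near the boundary:
  n = 193: C(193, 6) = 66364016544; 66364016544 < 78364164096? YES
  n = 194: C(194, 6) = 68482017072; 68482017072 < 78364164096? YES
  n = 195: C(195, 6) = 70656049360; 70656049360 < 78364164096? YES
  n = 196: C(196, 6) = 72887293024; 72887293024 < 78364164096? YES
  n = 197: C(197, 6) = 75176946208; 75176946208 < 78364164096? YES
  n = 198: C(198, 6) = 77526225777; 77526225777 < 78364164096? YES
  n = 199: C(199, 6) = 79936367511; 79936367511 < 78364164096? NO
  n = 200: C(200, 6) = 82408626300; 82408626300 < 78364164096? NO
The largest n with C(n, 6) < 78364164096 is n = 198 (where E[X] = 25842075259/26121388032 ≈ 0.9893071). Hence R_6(6) > 198, i.e. R_6(6) ≥ 199.

Largest n = 198; hence R_6(6) > 198.


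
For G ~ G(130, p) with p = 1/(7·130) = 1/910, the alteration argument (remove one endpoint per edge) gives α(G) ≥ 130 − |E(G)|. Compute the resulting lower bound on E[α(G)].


E[|E(G)|] = C(130, 2)·p = 8385 · (1/910) = 129/14.
E[α(G)] ≥ n − E[|E(G)|] = 130 − 129/14 = 1691/14.
Numerically: ≈ 120.786.
(This is only a lower bound; the true E[α(G)] may be larger.)

E[α(G)] ≥ 1691/14 ≈ 120.786.


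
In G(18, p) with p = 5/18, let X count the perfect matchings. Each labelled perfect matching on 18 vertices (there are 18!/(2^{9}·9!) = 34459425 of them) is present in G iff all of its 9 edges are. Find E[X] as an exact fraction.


K_18 has 18!/(2^{9}·9!) = 34459425 labelled perfect matchings.
For each such perfect matching H, let X_H = 1 if all 9 edges of H are present in G. Then P[X_H = 1] = p^{9} = (5/18)^{9} = 1953125/198359290368.
Summing the indicators: E[X] = Σ_H E[X_H] = 34459425 · p^{9} = 34459425 · 1953125/198359290368 = 830908203125/2448880128.
Numerically: E[X] ≈ 339.301.

E[X] = 34459425 · (5/18)^{9} = 830908203125/2448880128 ≈ 339.301.


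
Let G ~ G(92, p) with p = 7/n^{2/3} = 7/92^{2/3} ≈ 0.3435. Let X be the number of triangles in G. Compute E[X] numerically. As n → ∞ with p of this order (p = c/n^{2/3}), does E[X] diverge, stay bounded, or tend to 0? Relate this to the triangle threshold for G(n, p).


Number of potential triangles: C(92, 3) = 125580.
Each occurs with probability p³ ≈ (0.3435)³ ≈ 4.052457e-02.
By linearity: E[X] = C(92, 3)·p³ ≈ 125580 · 4.052457e-02 ≈ 5089.0761.
Since α = 2/3 < 1, p = c/n^{2/3} ≫ 1/n is above the triangle threshold p ~ 1/n. Asymptotically E[X] ~ (c³/6)·n^{3(1−α)} = (7³/6)·n^{1} → ∞; triangles are abundant w.h.p.

E[X] ≈ 5089.0761; in regime p = Θ(1/n^{2/3}) E[X] diverges (above the triangle threshold p ~ 1/n).


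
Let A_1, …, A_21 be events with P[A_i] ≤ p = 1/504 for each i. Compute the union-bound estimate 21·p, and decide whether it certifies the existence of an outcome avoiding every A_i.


Union bound: P[∪_{i=1}^{21} A_i] ≤ Σ_i P[A_i] ≤ 21·p = 21·(1/504) = 1/24.
Numerically: 1/24 ≈ 0.042.
Is 1/24 < 1? YES.
Since P[∪ A_i] ≤ 1/24 < 1, the complement has P[∩ A_i^c] ≥ 1 − 1/24 = 23/24 > 0, so some outcome avoids every A_i.

21·p = 1/24 ≈ 0.042; existence CERTIFIED by the union bound.


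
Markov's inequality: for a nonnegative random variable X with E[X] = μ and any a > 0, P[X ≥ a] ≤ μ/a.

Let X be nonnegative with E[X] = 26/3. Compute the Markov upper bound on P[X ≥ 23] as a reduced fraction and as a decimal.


μ = E[X] = 26/3, a = 23.
Markov: P[X ≥ 23] ≤ μ/a = (26/3)/23 = 26/69.
Numerically: ≈ 0.37681.
(Since a = 23 > μ = 8.66667, the bound 26/69 is < 1 and informative.)

P[X ≥ 23] ≤ 26/69 ≈ 0.37681.


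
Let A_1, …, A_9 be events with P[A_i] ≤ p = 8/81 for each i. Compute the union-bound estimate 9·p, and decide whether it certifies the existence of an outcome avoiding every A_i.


Union bound: P[∪_{i=1}^{9} A_i] ≤ Σ_i P[A_i] ≤ 9·p = 9·(8/81) = 8/9.
Numerically: 8/9 ≈ 0.88889.
Is 8/9 < 1? YES.
Since P[∪ A_i] ≤ 8/9 < 1, the complement has P[∩ A_i^c] ≥ 1 − 8/9 = 1/9 > 0, so some outcome avoids every A_i.

9·p = 8/9 ≈ 0.88889; existence CERTIFIED by the union bound.


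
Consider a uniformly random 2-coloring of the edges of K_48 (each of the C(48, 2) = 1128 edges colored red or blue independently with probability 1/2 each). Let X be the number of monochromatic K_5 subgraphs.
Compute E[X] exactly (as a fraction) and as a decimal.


Let X = Σ_S X_S over the C(48, 5) = 1712304 subsets S of size 5, where X_S = 1 if the K_5 on S is monochromatic.
For a fixed S, the K_5 on S has C(5, 2) = 10 edges. P[all 10 edges red] = (1/2)^10, and likewise for blue, so P[monochromatic] = 2·(1/2)^10 = 2^{1 − 10} = 1/512.
By linearity: E[X] = C(48, 5) · 2^{1 − 10} = 1712304 · 1/512 = 107019/32.
Numerically: E[X] ≈ 3344.3438.

E[X] = C(48,5)·2^(1−C(5,2)) = 107019/32 ≈ 3344.3438.


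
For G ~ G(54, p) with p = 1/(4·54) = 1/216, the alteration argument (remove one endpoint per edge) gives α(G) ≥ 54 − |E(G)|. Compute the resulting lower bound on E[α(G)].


E[|E(G)|] = C(54, 2)·p = 1431 · (1/216) = 53/8.
E[α(G)] ≥ n − E[|E(G)|] = 54 − 53/8 = 379/8.
Numerically: ≈ 47.375.
(This is only a lower bound; the true E[α(G)] may be larger.)

E[α(G)] ≥ 379/8 ≈ 47.375.


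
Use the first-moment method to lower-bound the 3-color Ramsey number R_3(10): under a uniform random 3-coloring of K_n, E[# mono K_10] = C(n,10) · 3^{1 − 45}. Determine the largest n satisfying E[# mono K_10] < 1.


We need C(n, 10) · 3^{1 − 45} < 1, i.e. C(n, 10) < 3^{45 − 1} = 984770902183611232881.
Check values of n near the boundary:
  n = 569: C(569, 10) = 905357721286137524328; 905357721286137524328 < 984770902183611232881? YES
  n = 570: C(570, 10) = 921524823451961408691; 921524823451961408691 < 984770902183611232881? YES
  n = 571: C(571, 10) = 937951290893172842001; 937951290893172842001 < 984770902183611232881? YES
  n = 572: C(572, 10) = 954640815642161682606; 954640815642161682606 < 984770902183611232881? YES
  n = 573: C(573, 10) = 971597135635805762226; 971597135635805762226 < 984770902183611232881? YES
  n = 574: C(574, 10) = 988824035203816502691; 988824035203816502691 < 984770902183611232881? NO
The largest n with C(n, 10) < 984770902183611232881 is n = 573 (where E[X] = 35985079097622435638/36472996377170786403 ≈ 0.9866225). Hence R_3(10) > 573, i.e. R_3(10) ≥ 574.

Largest n = 573; hence R_3(10) > 573.


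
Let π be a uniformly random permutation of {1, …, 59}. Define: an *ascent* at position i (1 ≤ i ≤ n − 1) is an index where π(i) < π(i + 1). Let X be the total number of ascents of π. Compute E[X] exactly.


Write X = Σ X_I over i = 1, …, 58, with X_I the indicator of one ascent.
There are 58 indicators.
For each fixed i, the pair (π(i), π(i+1)) is a uniformly random ordered pair of distinct values from {1, …, 59}; by symmetry P[π(i) < π(i+1)] = 1/2.
By linearity: E[X] = 58 · (1/2) = (59 − 1) · (1/2) = 29 ≈ 29.000.

E[X] = 29 = 29.000.


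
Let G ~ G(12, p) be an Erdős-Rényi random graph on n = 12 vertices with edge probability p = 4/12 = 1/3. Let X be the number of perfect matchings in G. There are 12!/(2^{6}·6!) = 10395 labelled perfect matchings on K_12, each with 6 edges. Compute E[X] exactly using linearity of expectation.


K_12 has 12!/(2^{6}·6!) = 10395 labelled perfect matchings.
For each such perfect matching H, let X_H = 1 if all 6 edges of H are present in G. Then P[X_H = 1] = p^{6} = (1/3)^{6} = 1/729.
By linearity of expectation: E[X] = Σ_H E[X_H] = 10395 · p^{6} = 10395 · 1/729 = 385/27.
Numerically: E[X] ≈ 14.2593.

E[X] = 10395 · (1/3)^{6} = 385/27 ≈ 14.2593.


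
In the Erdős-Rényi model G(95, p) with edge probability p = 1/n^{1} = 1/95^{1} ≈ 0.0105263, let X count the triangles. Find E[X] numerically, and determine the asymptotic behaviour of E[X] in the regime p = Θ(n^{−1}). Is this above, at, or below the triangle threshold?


Number of potential triangles: C(95, 3) = 138415.
Each occurs with probability p³ ≈ (0.0105263)³ ≈ 1.16635078e-06.
By linearity: E[X] = C(95, 3)·p³ ≈ 138415 · 1.16635078e-06 ≈ 0.161440.
Here α = 1, so p = 1/n is exactly at the triangle threshold p ~ 1/n. Asymptotically E[X] → c³/6 = 1³/6 = 1/6 ≈ 0.166667, a bounded constant. In this regime the triangle count is asymptotically Poisson(c³/6).

E[X] ≈ 0.161440; in regime p = Θ(1/n^{1}) E[X] stays bounded (at the triangle threshold p ~ 1/n).


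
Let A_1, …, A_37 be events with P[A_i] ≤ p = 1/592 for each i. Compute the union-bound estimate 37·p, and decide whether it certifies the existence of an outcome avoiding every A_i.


Union bound: P[∪_{i=1}^{37} A_i] ≤ Σ_i P[A_i] ≤ 37·p = 37·(1/592) = 1/16.
Numerically: 1/16 ≈ 0.062.
Is 1/16 < 1? YES.
Since P[∪ A_i] ≤ 1/16 < 1, the complement has P[∩ A_i^c] ≥ 1 − 1/16 = 15/16 > 0, so some outcome avoids every A_i.

37·p = 1/16 ≈ 0.062; existence CERTIFIED by the union bound.


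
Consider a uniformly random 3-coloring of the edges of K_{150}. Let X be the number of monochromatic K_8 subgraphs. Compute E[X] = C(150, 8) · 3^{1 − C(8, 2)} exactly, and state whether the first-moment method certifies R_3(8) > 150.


E[X] = C(150, 8) · 3^{1 − 28} = 5257211409450 · 3^{−27} = 5257211409450/7625597484987.
As a reduced fraction: E[X] = 584134601050/847288609443 ≈ 0.689.
Is E[X] < 1? YES.
Since E[X] < 1, there exists a 3-coloring of K_{150} with no monochromatic K_8; hence R_3(8) > 150.

E[X] = 584134601050/847288609443 ≈ 0.689; E[X] < 1, so R_3(8) > 150.


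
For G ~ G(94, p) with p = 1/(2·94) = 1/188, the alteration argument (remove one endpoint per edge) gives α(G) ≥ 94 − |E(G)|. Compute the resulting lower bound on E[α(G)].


E[|E(G)|] = C(94, 2)·p = 4371 · (1/188) = 93/4.
E[α(G)] ≥ n − E[|E(G)|] = 94 − 93/4 = 283/4.
Numerically: ≈ 70.7500.
(This is only a lower bound; the true E[α(G)] may be larger.)

E[α(G)] ≥ 283/4 ≈ 70.7500.


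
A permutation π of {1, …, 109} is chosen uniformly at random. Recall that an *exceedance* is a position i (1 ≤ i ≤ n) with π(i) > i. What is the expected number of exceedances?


Write X = Σ_{i=1}^{109} X_i, where X_i = 1_{π(i) > i}.
For each fixed i, π(i) is uniform over {1, …, 109} (marginal of a uniform permutation), so P[π(i) > i] = (n − i)/n. Summing: Σ_{i=1}^{109} (n − i)/n = (0 + 1 + … + 108)/109 = 109(109 − 1)/(2·109) = (109 − 1)/2.
Hence E[X] = Σ_{i=1}^{109} (109 − i)/109 = 54 ≈ 54.000000.

E[X] = 54 = 54.000000.


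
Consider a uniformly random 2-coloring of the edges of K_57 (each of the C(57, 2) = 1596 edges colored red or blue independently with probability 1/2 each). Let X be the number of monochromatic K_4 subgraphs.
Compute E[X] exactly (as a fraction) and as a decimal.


Let X = Σ_S X_S over the C(57, 4) = 395010 subsets S of size 4, where X_S = 1 if the K_4 on S is monochromatic.
For a fixed S, the K_4 on S has C(4, 2) = 6 edges. P[all 6 edges red] = (1/2)^6, and likewise for blue, so P[monochromatic] = 2·(1/2)^6 = 2^{1 − 6} = 1/32.
By linearity of expectation: E[X] = C(57, 4) · 2^{1 − 6} = 395010 · 1/32 = 197505/16.
Numerically: E[X] ≈ 12344.06250.

E[X] = C(57,4)·2^(1−C(4,2)) = 197505/16 ≈ 12344.06250.


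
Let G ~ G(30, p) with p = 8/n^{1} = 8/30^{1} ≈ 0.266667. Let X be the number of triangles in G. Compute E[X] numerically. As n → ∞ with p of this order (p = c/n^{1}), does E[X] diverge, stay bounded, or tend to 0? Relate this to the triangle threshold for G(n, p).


Number of potential triangles: C(30, 3) = 4060.
Each occurs with probability p³ ≈ (0.266667)³ ≈ 1.89629630e-02.
By linearity: E[X] = C(30, 3)·p³ ≈ 4060 · 1.89629630e-02 ≈ 76.989630.
Here α = 1, so p = 8/n is exactly at the triangle threshold p ~ 1/n. Asymptotically E[X] → c³/6 = 8³/6 = 256/3 ≈ 85.333333, a bounded constant. In this regime the triangle count is asymptotically Poisson(c³/6).

E[X] ≈ 76.989630; in regime p = Θ(1/n^{1}) E[X] stays bounded (at the triangle threshold p ~ 1/n).


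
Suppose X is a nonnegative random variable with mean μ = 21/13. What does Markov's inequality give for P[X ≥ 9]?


μ = E[X] = 21/13, a = 9.
Markov: P[X ≥ 9] ≤ μ/a = (21/13)/9 = 7/39.
Numerically: ≈ 0.179487.
(Since a = 9 > μ = 1.615385, the bound 7/39 is < 1 and informative.)

P[X ≥ 9] ≤ 7/39 ≈ 0.179487.


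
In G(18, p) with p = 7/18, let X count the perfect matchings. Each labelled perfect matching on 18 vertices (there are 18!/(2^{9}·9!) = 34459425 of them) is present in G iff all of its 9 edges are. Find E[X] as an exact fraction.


K_18 has 18!/(2^{9}·9!) = 34459425 labelled perfect matchings.
For each such perfect matching H, let X_H = 1 if all 9 edges of H are present in G. Then P[X_H = 1] = p^{9} = (7/18)^{9} = 40353607/198359290368.
By linearity of expectation: E[X] = Σ_H E[X_H] = 34459425 · p^{9} = 34459425 · 40353607/198359290368 = 17167433257975/2448880128.
Numerically: E[X] ≈ 7.01e+03.

E[X] = 34459425 · (7/18)^{9} = 17167433257975/2448880128 ≈ 7.01e+03.


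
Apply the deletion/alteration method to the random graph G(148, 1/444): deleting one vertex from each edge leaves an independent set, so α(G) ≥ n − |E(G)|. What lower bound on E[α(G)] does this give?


E[|E(G)|] = C(148, 2)·p = 10878 · (1/444) = 49/2.
E[α(G)] ≥ n − E[|E(G)|] = 148 − 49/2 = 247/2.
Numerically: ≈ 123.50000.
(This is only a lower bound; the true E[α(G)] may be larger.)

E[α(G)] ≥ 247/2 ≈ 123.50000.


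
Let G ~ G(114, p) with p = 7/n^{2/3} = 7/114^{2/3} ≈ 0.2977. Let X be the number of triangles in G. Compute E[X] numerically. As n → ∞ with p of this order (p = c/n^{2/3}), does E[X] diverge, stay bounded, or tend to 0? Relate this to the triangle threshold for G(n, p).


Number of potential triangles: C(114, 3) = 240464.
Each occurs with probability p³ ≈ (0.2977)³ ≈ 2.639274e-02.
By linearity: E[X] = C(114, 3)·p³ ≈ 240464 · 2.639274e-02 ≈ 6346.5029.
Since α = 2/3 < 1, p = c/n^{2/3} ≫ 1/n is above the triangle threshold p ~ 1/n. Asymptotically E[X] ~ (c³/6)·n^{3(1−α)} = (7³/6)·n^{1} → ∞; triangles are abundant w.h.p.

E[X] ≈ 6346.5029; in regime p = Θ(1/n^{2/3}) E[X] diverges (above the triangle threshold p ~ 1/n).


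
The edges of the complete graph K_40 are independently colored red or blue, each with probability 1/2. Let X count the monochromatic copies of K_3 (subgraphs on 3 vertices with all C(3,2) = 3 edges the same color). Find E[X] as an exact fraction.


Let X = Σ_S X_S over the C(40, 3) = 9880 subsets S of size 3, where X_S = 1 if the K_3 on S is monochromatic.
For a fixed S, the K_3 on S has C(3, 2) = 3 edges. P[all 3 edges red] = (1/2)^3, and likewise for blue, so P[monochromatic] = 2·(1/2)^3 = 2^{1 − 3} = 1/4.
Summing: E[X] = C(40, 3) · 2^{1 − 3} = 9880 · 1/4 = 2470.
Numerically: E[X] ≈ 2470.0000.

E[X] = C(40,3)·2^(1−C(3,2)) = 2470 ≈ 2470.0000.


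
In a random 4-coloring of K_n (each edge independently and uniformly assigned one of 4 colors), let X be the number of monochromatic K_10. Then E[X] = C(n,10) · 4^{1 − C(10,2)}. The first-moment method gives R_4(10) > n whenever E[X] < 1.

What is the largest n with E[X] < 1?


We need C(n, 10) · 4^{1 − 45} < 1, i.e. C(n, 10) < 4^{45 − 1} = 309485009821345068724781056.
Check values of n near the boundary:
  n = 2019: C(2019, 10) = 303322949179835278009229628; 303322949179835278009229628 < 309485009821345068724781056? YES
  n = 2020: C(2020, 10) = 304832018578739931133653656; 304832018578739931133653656 < 309485009821345068724781056? YES
  n = 2021: C(2021, 10) = 306347841644770462864800616; 306347841644770462864800616 < 309485009821345068724781056? YES
  n = 2022: C(2022, 10) = 307870445231474093395937796; 307870445231474093395937796 < 309485009821345068724781056? YES
  n = 2023: C(2023, 10) = 309399856285778485315440716; 309399856285778485315440716 < 309485009821345068724781056? YES
  n = 2024: C(2024, 10) = 310936101848269937576192656; 310936101848269937576192656 < 309485009821345068724781056? NO
  n = 2025: C(2025, 10) = 312479209053472269772600560; 312479209053472269772600560 < 309485009821345068724781056? NO
The largest n with C(n, 10) < 309485009821345068724781056 is n = 2023 (where E[X] = 77349964071444621328860179/77371252455336267181195264 ≈ 0.999725). Hence R_4(10) > 2023, i.e. R_4(10) ≥ 2024.

Largest n = 2023; hence R_4(10) > 2023.


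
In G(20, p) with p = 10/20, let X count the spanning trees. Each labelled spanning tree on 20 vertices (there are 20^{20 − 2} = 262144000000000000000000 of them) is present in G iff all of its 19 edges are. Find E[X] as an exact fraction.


K_20 has 20^{20 − 2} = 262144000000000000000000 labelled spanning trees.
For each such spanning tree H, let X_H = 1 if all 19 edges of H are present in G. Then P[X_H = 1] = p^{19} = (1/2)^{19} = 1/524288.
By linearity: E[X] = Σ_H E[X_H] = 262144000000000000000000 · p^{19} = 262144000000000000000000 · 1/524288 = 500000000000000000.
Numerically: E[X] ≈ 5e+17.

E[X] = 262144000000000000000000 · (1/2)^{19} = 500000000000000000 ≈ 5e+17.


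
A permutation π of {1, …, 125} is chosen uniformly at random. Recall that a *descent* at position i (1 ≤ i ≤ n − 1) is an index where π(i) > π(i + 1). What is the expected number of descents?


Write X = Σ X_I over i = 1, …, 124, with X_I the indicator of one descent.
There are 124 indicators.
For each fixed i, the pair (π(i), π(i+1)) is a uniformly random ordered pair of distinct values from {1, …, 125}; by symmetry P[π(i) > π(i+1)] = 1/2.
By linearity: E[X] = 124 · (1/2) = (125 − 1) · (1/2) = 62 ≈ 62.000000.

E[X] = 62 = 62.000000.


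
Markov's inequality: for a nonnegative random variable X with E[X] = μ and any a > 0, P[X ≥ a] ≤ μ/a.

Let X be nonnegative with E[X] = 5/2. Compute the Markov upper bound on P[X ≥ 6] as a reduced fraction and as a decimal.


μ = E[X] = 5/2, a = 6.
Markov: P[X ≥ 6] ≤ μ/a = (5/2)/6 = 5/12.
Numerically: ≈ 0.4167.
(Since a = 6 > μ = 2.5000, the bound 5/12 is < 1 and informative.)

P[X ≥ 6] ≤ 5/12 ≈ 0.4167.


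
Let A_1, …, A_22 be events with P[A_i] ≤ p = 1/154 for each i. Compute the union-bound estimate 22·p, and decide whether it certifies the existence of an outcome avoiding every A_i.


Union bound: P[∪_{i=1}^{22} A_i] ≤ Σ_i P[A_i] ≤ 22·p = 22·(1/154) = 1/7.
Numerically: 1/7 ≈ 0.1429.
Is 1/7 < 1? YES.
Since P[∪ A_i] ≤ 1/7 < 1, the complement has P[∩ A_i^c] ≥ 1 − 1/7 = 6/7 > 0, so some outcome avoids every A_i.

22·p = 1/7 ≈ 0.1429; existence CERTIFIED by the union bound.


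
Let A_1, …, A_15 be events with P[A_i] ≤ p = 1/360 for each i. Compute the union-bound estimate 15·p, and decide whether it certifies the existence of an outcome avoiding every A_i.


Union bound: P[∪_{i=1}^{15} A_i] ≤ Σ_i P[A_i] ≤ 15·p = 15·(1/360) = 1/24.
Numerically: 1/24 ≈ 0.042.
Is 1/24 < 1? YES.
Since P[∪ A_i] ≤ 1/24 < 1, the complement has P[∩ A_i^c] ≥ 1 − 1/24 = 23/24 > 0, so some outcome avoids every A_i.

15·p = 1/24 ≈ 0.042; existence CERTIFIED by the union bound.


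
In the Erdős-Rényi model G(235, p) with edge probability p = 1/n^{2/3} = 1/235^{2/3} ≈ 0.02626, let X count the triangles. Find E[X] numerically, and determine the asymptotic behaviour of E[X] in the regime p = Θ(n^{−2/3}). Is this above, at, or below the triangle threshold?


Number of potential triangles: C(235, 3) = 2135445.
Each occurs with probability p³ ≈ (0.02626)³ ≈ 1.8107741e-05.
By linearity: E[X] = C(235, 3)·p³ ≈ 2135445 · 1.8107741e-05 ≈ 38.66809.
Since α = 2/3 < 1, p = c/n^{2/3} ≫ 1/n is above the triangle threshold p ~ 1/n. Asymptotically E[X] ~ (c³/6)·n^{3(1−α)} = (1³/6)·n^{1} → ∞; triangles are abundant w.h.p.

E[X] ≈ 38.66809; in regime p = Θ(1/n^{2/3}) E[X] diverges (above the triangle threshold p ~ 1/n).


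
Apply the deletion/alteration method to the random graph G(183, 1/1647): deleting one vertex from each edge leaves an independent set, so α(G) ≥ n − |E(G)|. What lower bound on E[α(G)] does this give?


E[|E(G)|] = C(183, 2)·p = 16653 · (1/1647) = 91/9.
E[α(G)] ≥ n − E[|E(G)|] = 183 − 91/9 = 1556/9.
Numerically: ≈ 172.8889.
(This is only a lower bound; the true E[α(G)] may be larger.)

E[α(G)] ≥ 1556/9 ≈ 172.8889.


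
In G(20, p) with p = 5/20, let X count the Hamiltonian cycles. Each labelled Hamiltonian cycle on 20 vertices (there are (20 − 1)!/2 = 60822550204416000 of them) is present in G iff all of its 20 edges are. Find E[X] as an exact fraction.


K_20 has (20 − 1)!/2 = 60822550204416000 labelled Hamiltonian cycles.
For each such Hamiltonian cycle H, let X_H = 1 if all 20 edges of H are present in G. Then P[X_H = 1] = p^{20} = (1/4)^{20} = 1/1099511627776.
By linearity: E[X] = Σ_H E[X_H] = 60822550204416000 · p^{20} = 60822550204416000 · 1/1099511627776 = 1856156927625/33554432.
Numerically: E[X] ≈ 55317.8.

E[X] = 60822550204416000 · (1/4)^{20} = 1856156927625/33554432 ≈ 55317.8.


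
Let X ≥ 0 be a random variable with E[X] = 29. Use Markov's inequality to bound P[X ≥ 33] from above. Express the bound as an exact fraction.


μ = E[X] = 29, a = 33.
Markov: P[X ≥ 33] ≤ μ/a = (29)/33 = 29/33.
Numerically: ≈ 0.8788.
(Since a = 33 > μ = 29.0000, the bound 29/33 is < 1 and informative.)

P[X ≥ 33] ≤ 29/33 ≈ 0.8788.


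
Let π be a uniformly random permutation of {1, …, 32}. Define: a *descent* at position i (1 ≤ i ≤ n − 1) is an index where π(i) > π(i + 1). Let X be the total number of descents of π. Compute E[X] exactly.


Write X = Σ X_I over i = 1, …, 31, with X_I the indicator of one descent.
There are 31 indicators.
For each fixed i, the pair (π(i), π(i+1)) is a uniformly random ordered pair of distinct values from {1, …, 32}; by symmetry P[π(i) > π(i+1)] = 1/2.
By linearity: E[X] = 31 · (1/2) = (32 − 1) · (1/2) = 31/2 ≈ 15.500.

E[X] = 31/2 = 15.500.


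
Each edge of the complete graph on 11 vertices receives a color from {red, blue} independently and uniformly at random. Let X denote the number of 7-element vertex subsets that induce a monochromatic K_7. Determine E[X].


Let X = Σ_S X_S over the C(11, 7) = 330 subsets S of size 7, where X_S = 1 if the K_7 on S is monochromatic.
For a fixed S, the K_7 on S has C(7, 2) = 21 edges. P[all 21 edges red] = (1/2)^21, and likewise for blue, so P[monochromatic] = 2·(1/2)^21 = 2^{1 − 21} = 1/1048576.
Summing: E[X] = C(11, 7) · 2^{1 − 21} = 330 · 1/1048576 = 165/524288.
Numerically: E[X] ≈ 0.000.

E[X] = C(11,7)·2^(1−C(7,2)) = 165/524288 ≈ 0.000.


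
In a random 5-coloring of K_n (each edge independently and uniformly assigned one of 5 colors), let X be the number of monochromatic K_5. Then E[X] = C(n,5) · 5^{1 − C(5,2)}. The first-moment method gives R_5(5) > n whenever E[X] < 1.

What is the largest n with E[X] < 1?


We need C(n, 5) · 5^{1 − 10} < 1, i.e. C(n, 5) < 5^{10 − 1} = 1953125.
Check values of n near the boundary:
  n = 48: C(48, 5) = 1712304; 1712304 < 1953125? YES
  n = 49: C(49, 5) = 1906884; 1906884 < 1953125? YES
  n = 50: C(50, 5) = 2118760; 2118760 < 1953125? NO
  n = 51: C(51, 5) = 2349060; 2349060 < 1953125? NO
  n = 52: C(52, 5) = 2598960; 2598960 < 1953125? NO
The largest n with C(n, 5) < 1953125 is n = 49 (where E[X] = 1906884/1953125 ≈ 0.9763). Hence R_5(5) > 49, i.e. R_5(5) ≥ 50.

Largest n = 49; hence R_5(5) > 49.


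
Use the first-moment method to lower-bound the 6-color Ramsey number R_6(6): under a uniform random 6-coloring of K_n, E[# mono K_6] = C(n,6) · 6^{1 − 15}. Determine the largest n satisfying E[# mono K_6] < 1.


We need C(n, 6) · 6^{1 − 15} < 1, i.e. C(n, 6) < 6^{15 − 1} = 78364164096.
Check values of n near the boundary:
  n = 193: C(193, 6) = 66364016544; 66364016544 < 78364164096? YES
  n = 194: C(194, 6) = 68482017072; 68482017072 < 78364164096? YES
  n = 195: C(195, 6) = 70656049360; 70656049360 < 78364164096? YES
  n = 196: C(196, 6) = 72887293024; 72887293024 < 78364164096? YES
  n = 197: C(197, 6) = 75176946208; 75176946208 < 78364164096? YES
  n = 198: C(198, 6) = 77526225777; 77526225777 < 78364164096? YES
  n = 199: C(199, 6) = 79936367511; 79936367511 < 78364164096? NO
  n = 200: C(200, 6) = 82408626300; 82408626300 < 78364164096? NO
  n = 201: C(201, 6) = 84944276340; 84944276340 < 78364164096? NO
The largest n with C(n, 6) < 78364164096 is n = 198 (where E[X] = 25842075259/26121388032 ≈ 0.98931). Hence R_6(6) > 198, i.e. R_6(6) ≥ 199.

Largest n = 198; hence R_6(6) > 198.


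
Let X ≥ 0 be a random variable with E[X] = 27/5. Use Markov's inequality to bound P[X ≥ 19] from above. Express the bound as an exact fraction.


μ = E[X] = 27/5, a = 19.
Markov: P[X ≥ 19] ≤ μ/a = (27/5)/19 = 27/95.
Numerically: ≈ 0.284211.
(Since a = 19 > μ = 5.400000, the bound 27/95 is < 1 and informative.)

P[X ≥ 19] ≤ 27/95 ≈ 0.284211.


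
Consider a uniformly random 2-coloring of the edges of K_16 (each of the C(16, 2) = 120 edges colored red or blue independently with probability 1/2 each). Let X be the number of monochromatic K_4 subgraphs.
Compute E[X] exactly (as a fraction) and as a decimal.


Let X = Σ_S X_S over the C(16, 4) = 1820 subsets S of size 4, where X_S = 1 if the K_4 on S is monochromatic.
For a fixed S, the K_4 on S has C(4, 2) = 6 edges. P[all 6 edges red] = (1/2)^6, and likewise for blue, so P[monochromatic] = 2·(1/2)^6 = 2^{1 − 6} = 1/32.
Summing: E[X] = C(16, 4) · 2^{1 − 6} = 1820 · 1/32 = 455/8.
Numerically: E[X] ≈ 56.875.

E[X] = C(16,4)·2^(1−C(4,2)) = 455/8 ≈ 56.875.


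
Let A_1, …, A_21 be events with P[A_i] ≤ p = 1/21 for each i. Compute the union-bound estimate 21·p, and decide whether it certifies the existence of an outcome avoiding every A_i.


Union bound: P[∪_{i=1}^{21} A_i] ≤ Σ_i P[A_i] ≤ 21·p = 21·(1/21) = 1.
Numerically: 1 ≈ 1.0000000.
Is 1 < 1? NO.
Since the bound 1 is ≥ 1, the union bound is uninformative here; it does NOT by itself certify existence.

21·p = 1 ≈ 1.0000000; existence NOT certified by the union bound.


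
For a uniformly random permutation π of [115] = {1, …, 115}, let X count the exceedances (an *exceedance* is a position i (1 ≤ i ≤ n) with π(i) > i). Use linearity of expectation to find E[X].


Write X = Σ_{i=1}^{115} X_i, where X_i = 1_{π(i) > i}.
For each fixed i, π(i) is uniform over {1, …, 115} (marginal of a uniform permutation), so P[π(i) > i] = (n − i)/n. Summing: Σ_{i=1}^{115} (n − i)/n = (0 + 1 + … + 114)/115 = 115(115 − 1)/(2·115) = (115 − 1)/2.
Hence E[X] = Σ_{i=1}^{115} (115 − i)/115 = 57 ≈ 57.0000.

E[X] = 57 = 57.0000.


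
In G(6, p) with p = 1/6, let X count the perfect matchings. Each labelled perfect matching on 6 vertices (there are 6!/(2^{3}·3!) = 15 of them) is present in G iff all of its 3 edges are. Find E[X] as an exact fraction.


K_6 has 6!/(2^{3}·3!) = 15 labelled perfect matchings.
For each such perfect matching H, let X_H = 1 if all 3 edges of H are present in G. Then P[X_H = 1] = p^{3} = (1/6)^{3} = 1/216.
By linearity of expectation: E[X] = Σ_H E[X_H] = 15 · p^{3} = 15 · 1/216 = 5/72.
Numerically: E[X] ≈ 0.06944.

E[X] = 15 · (1/6)^{3} = 5/72 ≈ 0.06944.


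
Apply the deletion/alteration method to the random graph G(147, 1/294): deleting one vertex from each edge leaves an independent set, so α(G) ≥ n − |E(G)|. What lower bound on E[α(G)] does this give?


E[|E(G)|] = C(147, 2)·p = 10731 · (1/294) = 73/2.
E[α(G)] ≥ n − E[|E(G)|] = 147 − 73/2 = 221/2.
Numerically: ≈ 110.5000.
(This is only a lower bound; the true E[α(G)] may be larger.)

E[α(G)] ≥ 221/2 ≈ 110.5000.


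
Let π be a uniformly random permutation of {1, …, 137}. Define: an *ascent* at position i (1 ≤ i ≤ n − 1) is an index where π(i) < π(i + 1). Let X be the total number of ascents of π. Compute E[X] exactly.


Write X = Σ X_I over i = 1, …, 136, with X_I the indicator of one ascent.
There are 136 indicators.
For each fixed i, the pair (π(i), π(i+1)) is a uniformly random ordered pair of distinct values from {1, …, 137}; by symmetry P[π(i) < π(i+1)] = 1/2.
By linearity: E[X] = 136 · (1/2) = (137 − 1) · (1/2) = 68 ≈ 68.00000.

E[X] = 68 = 68.00000.


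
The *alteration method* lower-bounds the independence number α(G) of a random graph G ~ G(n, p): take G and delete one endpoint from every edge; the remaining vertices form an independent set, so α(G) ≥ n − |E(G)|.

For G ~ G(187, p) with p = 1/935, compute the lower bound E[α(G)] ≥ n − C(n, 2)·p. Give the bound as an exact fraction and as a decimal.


E[|E(G)|] = C(187, 2)·p = 17391 · (1/935) = 93/5.
E[α(G)] ≥ n − E[|E(G)|] = 187 − 93/5 = 842/5.
Numerically: ≈ 168.400.
(This is only a lower bound; the true E[α(G)] may be larger.)

E[α(G)] ≥ 842/5 ≈ 168.400.


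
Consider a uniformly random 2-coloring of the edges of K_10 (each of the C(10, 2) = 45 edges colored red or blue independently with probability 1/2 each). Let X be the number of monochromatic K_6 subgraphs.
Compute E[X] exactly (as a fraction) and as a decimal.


Let X = Σ_S X_S over the C(10, 6) = 210 subsets S of size 6, where X_S = 1 if the K_6 on S is monochromatic.
For a fixed S, the K_6 on S has C(6, 2) = 15 edges. P[all 15 edges red] = (1/2)^15, and likewise for blue, so P[monochromatic] = 2·(1/2)^15 = 2^{1 − 15} = 1/16384.
By linearity: E[X] = C(10, 6) · 2^{1 − 15} = 210 · 1/16384 = 105/8192.
Numerically: E[X] ≈ 0.01282.

E[X] = C(10,6)·2^(1−C(6,2)) = 105/8192 ≈ 0.01282.
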